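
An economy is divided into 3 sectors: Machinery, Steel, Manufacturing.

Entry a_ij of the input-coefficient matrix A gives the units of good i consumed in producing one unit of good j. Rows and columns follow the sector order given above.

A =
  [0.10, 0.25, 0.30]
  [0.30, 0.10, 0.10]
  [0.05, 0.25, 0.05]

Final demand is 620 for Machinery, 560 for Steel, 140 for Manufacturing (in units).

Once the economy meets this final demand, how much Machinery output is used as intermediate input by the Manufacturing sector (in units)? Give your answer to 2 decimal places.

z_13 = 145.79

I − A =
  [   0.90    -0.25    -0.30]
  [  -0.30     0.90    -0.10]
  [  -0.05    -0.25     0.95]
Cofactors of I−A, C_ij = (−1)^(i+j)·(minor ij) (rows/columns in the sector order above):
  C_11 = (0.90)(0.95) − (-0.10)(-0.25) = 0.8300
  C_12 = −[(-0.30)(0.95) − (-0.10)(-0.05)] = 0.2900
  C_13 = (-0.30)(-0.25) − (0.90)(-0.05) = 0.1200
  C_21 = −[(-0.25)(0.95) − (-0.30)(-0.25)] = 0.3125
  C_22 = (0.90)(0.95) − (-0.30)(-0.05) = 0.8400
  C_23 = −[(0.90)(-0.25) − (-0.25)(-0.05)] = 0.2375
  C_31 = (-0.25)(-0.10) − (-0.30)(0.90) = 0.2950
  C_32 = −[(0.90)(-0.10) − (-0.30)(-0.30)] = 0.1800
  C_33 = (0.90)(0.90) − (-0.25)(-0.30) = 0.7350
det(I−A) = Σ_j (I−A)_1j·C_1j = (0.90)(0.8300) + (-0.25)(0.2900) + (-0.30)(0.1200) = 0.6385
adj(I−A) = Cᵀ =
  [ 0.8300   0.3125   0.2950]
  [ 0.2900   0.8400   0.1800]
  [ 0.1200   0.2375   0.7350]
(I − A)⁻¹ = adj(I−A) / det(I−A) ≈
  [   1.2999     0.4894     0.4620]
  [   0.4542     1.3156     0.2819]
  [   0.1879     0.3720     1.1511]
First solve x = (I − A)⁻¹ d = adj(I−A)·d / det(I−A); in particular x_3 = (0.1200·620 + 0.2375·560 + 0.7350·140) / 0.6385 = 310.30 / 0.6385 ≈ 485.9828.
Intermediate flow from 1 to 3: z_13 = a_13 · x_3 = 0.30 × 310.30 / 0.6385 = 93.09 / 0.6385 ≈ 145.79.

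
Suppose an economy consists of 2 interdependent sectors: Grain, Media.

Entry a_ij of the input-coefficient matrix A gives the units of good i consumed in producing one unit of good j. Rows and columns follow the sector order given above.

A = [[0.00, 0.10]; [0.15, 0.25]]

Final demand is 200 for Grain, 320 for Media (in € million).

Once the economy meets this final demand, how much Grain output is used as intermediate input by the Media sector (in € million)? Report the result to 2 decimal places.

I − A =
  [   1.00    -0.10]
  [  -0.15     0.75]
det(I−A) = (1.00)(0.75) − (-0.10)(-0.15) = 0.7350
adj(I−A) = [[0.75, 0.10], [0.15, 1.00]]
(I − A)⁻¹ = adj(I−A) / det(I−A) ≈
  [   1.0204     0.1361]
  [   0.2041     1.3605]
First solve x = (I − A)⁻¹ d = adj(I−A)·d / det(I−A); in particular x_M = (0.15·200 + 1.00·320) / 0.7350 = 350.00 / 0.7350 ≈ 476.1905.
Intermediate flow from G to M: z_GM = a_GM · x_M = 0.10 × 350.00 / 0.7350 = 35.00 / 0.7350 ≈ 47.62.

z_GM = 47.62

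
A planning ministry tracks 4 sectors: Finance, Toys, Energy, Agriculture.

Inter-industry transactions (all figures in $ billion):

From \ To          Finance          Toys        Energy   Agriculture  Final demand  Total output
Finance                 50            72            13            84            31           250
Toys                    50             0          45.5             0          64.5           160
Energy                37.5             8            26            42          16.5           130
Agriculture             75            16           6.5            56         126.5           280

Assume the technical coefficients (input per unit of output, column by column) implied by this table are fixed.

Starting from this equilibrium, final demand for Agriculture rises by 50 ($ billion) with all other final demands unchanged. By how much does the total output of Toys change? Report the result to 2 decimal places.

Technical coefficients a_ij = z_ij / X_j:
  a_11 = 50/250 = 0.20, a_21 = 50/250 = 0.20, a_31 = 37.5/250 = 0.15, a_41 = 75/250 = 0.30
  a_12 = 72/160 = 0.45, a_22 = 0/160 = 0.00, a_32 = 8/160 = 0.05, a_42 = 16/160 = 0.10
  a_13 = 13/130 = 0.10, a_23 = 45.5/130 = 0.35, a_33 = 26/130 = 0.20, a_43 = 6.5/130 = 0.05
  a_14 = 84/280 = 0.30, a_24 = 0/280 = 0.00, a_34 = 42/280 = 0.15, a_44 = 56/280 = 0.20
I − A =
  [   0.80    -0.45    -0.10    -0.30]
  [  -0.20     1.00    -0.35     0.00]
  [  -0.15    -0.05     0.80    -0.15]
  [  -0.30    -0.10    -0.05     0.80]
Compute the cofactors C_ij = (−1)^(i+j)·(3×3 minor ij) of I−A; the adjugate is their transpose:
adj(I−A) = Cᵀ =
  [ 0.613250   0.314875   0.231500   0.273375]
  [ 0.184250   0.415250   0.211500   0.108750]
  [ 0.176000   0.118250   0.472000   0.154500]
  [ 0.264000   0.177375   0.142750   0.514375]
det(I−A) = Σ_j (I−A)_1j·C_1j = (0.80)(0.613250) + (-0.45)(0.184250) + (-0.10)(0.176000) + (-0.30)(0.264000) = 0.3108875
(I − A)⁻¹ = adj(I−A) / det(I−A) ≈
  [   1.9726     1.0128     0.7446     0.8793]
  [   0.5927     1.3357     0.6803     0.3498]
  [   0.5661     0.3804     1.5182     0.4970]
  [   0.8492     0.5705     0.4592     1.6545]
Δx = (I − A)⁻¹ Δd with Δd having +50 in the Agriculture component and 0 elsewhere.
So Δx_2 = L_24 · (+50), where L_24 = adj(I−A)_24 / det(I−A) = 0.108750 / 0.3108875.
Δx_2 = 0.108750 × (+50) / 0.3108875 = 5.4375 / 0.3108875 ≈ 17.49.

Δx_2 = 17.49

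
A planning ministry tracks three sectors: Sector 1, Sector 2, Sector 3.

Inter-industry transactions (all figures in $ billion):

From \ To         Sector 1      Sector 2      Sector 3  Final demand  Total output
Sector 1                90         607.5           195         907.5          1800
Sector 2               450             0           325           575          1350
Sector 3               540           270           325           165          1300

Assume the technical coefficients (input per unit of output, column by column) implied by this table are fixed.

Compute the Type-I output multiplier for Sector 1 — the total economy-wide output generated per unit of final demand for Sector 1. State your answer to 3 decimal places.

Technical coefficients a_ij = z_ij / X_j:
  a_11 = 90/1800 = 0.05, a_21 = 450/1800 = 0.25, a_31 = 540/1800 = 0.30
  a_12 = 607.5/1350 = 0.45, a_22 = 0/1350 = 0.00, a_32 = 270/1350 = 0.20
  a_13 = 195/1300 = 0.15, a_23 = 325/1300 = 0.25, a_33 = 325/1300 = 0.25
I − A =
  [   0.95    -0.45    -0.15]
  [  -0.25     1.00    -0.25]
  [  -0.30    -0.20     0.75]
Cofactors of I−A, C_ij = (−1)^(i+j)·(minor ij) (rows/columns in the sector order above):
  C_11 = (1.00)(0.75) − (-0.25)(-0.20) = 0.7000
  C_12 = −[(-0.25)(0.75) − (-0.25)(-0.30)] = 0.2625
  C_13 = (-0.25)(-0.20) − (1.00)(-0.30) = 0.3500
  C_21 = −[(-0.45)(0.75) − (-0.15)(-0.20)] = 0.3675
  C_22 = (0.95)(0.75) − (-0.15)(-0.30) = 0.6675
  C_23 = −[(0.95)(-0.20) − (-0.45)(-0.30)] = 0.3250
  C_31 = (-0.45)(-0.25) − (-0.15)(1.00) = 0.2625
  C_32 = −[(0.95)(-0.25) − (-0.15)(-0.25)] = 0.2750
  C_33 = (0.95)(1.00) − (-0.45)(-0.25) = 0.8375
det(I−A) = Σ_j (I−A)_1j·C_1j = (0.95)(0.7000) + (-0.45)(0.2625) + (-0.15)(0.3500) = 0.494375
adj(I−A) = Cᵀ =
  [ 0.7000   0.3675   0.2625]
  [ 0.2625   0.6675   0.2750]
  [ 0.3500   0.3250   0.8375]
(I − A)⁻¹ = adj(I−A) / det(I−A) ≈
  [   1.4159     0.7434     0.5310]
  [   0.5310     1.3502     0.5563]
  [   0.7080     0.6574     1.6941]
The output multiplier for sector j is the column-j sum of the Leontief inverse (I − A)⁻¹ = adj(I−A) / det(I−A).
Column 1 of adj(I−A): (0.7000, 0.2625, 0.3500); det(I−A) = 0.494375.
m_1 = (0.7000 + 0.2625 + 0.3500) / 0.494375 = 1.3125 / 0.494375 ≈ 2.655.

m_1 = 2.655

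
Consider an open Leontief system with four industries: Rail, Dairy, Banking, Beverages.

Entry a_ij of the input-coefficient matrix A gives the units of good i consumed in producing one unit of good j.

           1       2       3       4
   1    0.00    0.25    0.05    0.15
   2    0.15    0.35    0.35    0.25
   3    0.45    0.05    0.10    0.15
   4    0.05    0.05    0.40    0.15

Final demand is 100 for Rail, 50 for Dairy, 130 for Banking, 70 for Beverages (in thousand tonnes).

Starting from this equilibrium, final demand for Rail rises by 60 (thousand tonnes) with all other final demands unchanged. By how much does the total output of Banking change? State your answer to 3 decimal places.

Δx_3 = 49.132

I − A =
  [   1.00    -0.25    -0.05    -0.15]
  [  -0.15     0.65    -0.35    -0.25]
  [  -0.45    -0.05     0.90    -0.15]
  [  -0.05    -0.05    -0.40     0.85]
Compute the cofactors C_ij = (−1)^(i+j)·(3×3 minor ij) of I−A; the adjugate is their transpose:
adj(I−A) = Cᵀ =
  [ 0.424500   0.188500   0.168000   0.160000]
  [ 0.298500   0.651750   0.410875   0.316875]
  [ 0.256000   0.150500   0.499000   0.177500]
  [ 0.163000   0.120250   0.268875   0.479375]
det(I−A) = Σ_j (I−A)_1j·C_1j = (1.00)(0.424500) + (-0.25)(0.298500) + (-0.05)(0.256000) + (-0.15)(0.163000) = 0.312625
(I − A)⁻¹ = adj(I−A) / det(I−A) ≈
  [   1.3579     0.6030     0.5374     0.5118]
  [   0.9548     2.0848     1.3143     1.0136]
  [   0.8189     0.4814     1.5962     0.5678]
  [   0.5214     0.3846     0.8601     1.5334]
Δx = (I − A)⁻¹ Δd with Δd having +60 in the Rail component and 0 elsewhere.
So Δx_3 = L_31 · (+60), where L_31 = adj(I−A)_31 / det(I−A) = 0.256000 / 0.312625.
Δx_3 = 0.256000 × (+60) / 0.312625 = 15.36 / 0.312625 ≈ 49.132.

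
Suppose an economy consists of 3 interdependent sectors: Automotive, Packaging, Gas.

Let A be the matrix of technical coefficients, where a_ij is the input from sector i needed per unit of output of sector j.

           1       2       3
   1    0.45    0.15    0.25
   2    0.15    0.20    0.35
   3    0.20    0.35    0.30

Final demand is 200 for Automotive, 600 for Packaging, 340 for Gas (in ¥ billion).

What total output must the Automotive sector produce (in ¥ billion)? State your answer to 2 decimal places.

I − A =
  [   0.55    -0.15    -0.25]
  [  -0.15     0.80    -0.35]
  [  -0.20    -0.35     0.70]
Cofactors of I−A, C_ij = (−1)^(i+j)·(minor ij) (rows/columns in the sector order above):
  C_11 = (0.80)(0.70) − (-0.35)(-0.35) = 0.4375
  C_12 = −[(-0.15)(0.70) − (-0.35)(-0.20)] = 0.1750
  C_13 = (-0.15)(-0.35) − (0.80)(-0.20) = 0.2125
  C_21 = −[(-0.15)(0.70) − (-0.25)(-0.35)] = 0.1925
  C_22 = (0.55)(0.70) − (-0.25)(-0.20) = 0.3350
  C_23 = −[(0.55)(-0.35) − (-0.15)(-0.20)] = 0.2225
  C_31 = (-0.15)(-0.35) − (-0.25)(0.80) = 0.2525
  C_32 = −[(0.55)(-0.35) − (-0.25)(-0.15)] = 0.2300
  C_33 = (0.55)(0.80) − (-0.15)(-0.15) = 0.4175
det(I−A) = Σ_j (I−A)_1j·C_1j = (0.55)(0.4375) + (-0.15)(0.1750) + (-0.25)(0.2125) = 0.16125
adj(I−A) = Cᵀ =
  [ 0.4375   0.1925   0.2525]
  [ 0.1750   0.3350   0.2300]
  [ 0.2125   0.2225   0.4175]
(I − A)⁻¹ = adj(I−A) / det(I−A) ≈
  [   2.7132     1.1938     1.5659]
  [   1.0853     2.0775     1.4264]
  [   1.3178     1.3798     2.5891]
x = (I − A)⁻¹ d = adj(I−A)·d / det(I−A), with det(I−A) = 0.16125:
  x_1 = (0.4375·200 + 0.1925·600 + 0.2525·340) / 0.16125 = 288.85 / 0.16125 ≈ 1791.32
  x_2 = (0.1750·200 + 0.3350·600 + 0.2300·340) / 0.16125 = 314.20 / 0.16125 ≈ 1948.53
  x_3 = (0.2125·200 + 0.2225·600 + 0.4175·340) / 0.16125 = 317.95 / 0.16125 ≈ 1971.78

x_1 = 1791.32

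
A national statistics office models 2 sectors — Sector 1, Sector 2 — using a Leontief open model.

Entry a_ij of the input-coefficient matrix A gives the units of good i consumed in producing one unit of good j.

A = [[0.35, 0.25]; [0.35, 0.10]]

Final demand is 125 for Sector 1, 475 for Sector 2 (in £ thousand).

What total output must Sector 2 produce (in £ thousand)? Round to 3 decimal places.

x_2 = 708.543

I − A =
  [   0.65    -0.25]
  [  -0.35     0.90]
det(I−A) = (0.65)(0.90) − (-0.25)(-0.35) = 0.4975
adj(I−A) = [[0.90, 0.25], [0.35, 0.65]]
(I − A)⁻¹ = adj(I−A) / det(I−A) ≈
  [   1.8090     0.5025]
  [   0.7035     1.3065]
x = (I − A)⁻¹ d = adj(I−A)·d / det(I−A), with det(I−A) = 0.4975:
  x_1 = (0.90·125 + 0.25·475) / 0.4975 = 231.25 / 0.4975 ≈ 464.824
  x_2 = (0.35·125 + 0.65·475) / 0.4975 = 352.50 / 0.4975 ≈ 708.543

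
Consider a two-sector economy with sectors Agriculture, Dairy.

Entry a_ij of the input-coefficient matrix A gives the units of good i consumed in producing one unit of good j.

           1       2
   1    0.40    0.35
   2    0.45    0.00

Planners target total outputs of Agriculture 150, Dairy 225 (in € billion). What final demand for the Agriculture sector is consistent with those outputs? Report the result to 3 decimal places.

I − A =
  [   0.60    -0.35]
  [  -0.45     1.00]
d = (I − A) x:
  d_1 = (+0.60)·150 + (-0.35)·225 = 11.250
  d_2 = (-0.45)·150 + (+1.00)·225 = 157.500

d_1 = 11.250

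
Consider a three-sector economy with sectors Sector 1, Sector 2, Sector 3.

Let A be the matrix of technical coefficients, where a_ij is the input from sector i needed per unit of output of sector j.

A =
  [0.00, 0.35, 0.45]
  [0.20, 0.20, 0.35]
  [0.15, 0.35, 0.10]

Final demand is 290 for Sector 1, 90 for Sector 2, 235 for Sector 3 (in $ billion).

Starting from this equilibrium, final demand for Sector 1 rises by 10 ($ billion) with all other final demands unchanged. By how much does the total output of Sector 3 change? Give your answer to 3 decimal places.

I − A =
  [   1.00    -0.35    -0.45]
  [  -0.20     0.80    -0.35]
  [  -0.15    -0.35     0.90]
Cofactors of I−A, C_ij = (−1)^(i+j)·(minor ij) (rows/columns in the sector order above):
  C_11 = (0.80)(0.90) − (-0.35)(-0.35) = 0.5975
  C_12 = −[(-0.20)(0.90) − (-0.35)(-0.15)] = 0.2325
  C_13 = (-0.20)(-0.35) − (0.80)(-0.15) = 0.1900
  C_21 = −[(-0.35)(0.90) − (-0.45)(-0.35)] = 0.4725
  C_22 = (1.00)(0.90) − (-0.45)(-0.15) = 0.8325
  C_23 = −[(1.00)(-0.35) − (-0.35)(-0.15)] = 0.4025
  C_31 = (-0.35)(-0.35) − (-0.45)(0.80) = 0.4825
  C_32 = −[(1.00)(-0.35) − (-0.45)(-0.20)] = 0.4400
  C_33 = (1.00)(0.80) − (-0.35)(-0.20) = 0.7300
det(I−A) = Σ_j (I−A)_1j·C_1j = (1.00)(0.5975) + (-0.35)(0.2325) + (-0.45)(0.1900) = 0.430625
adj(I−A) = Cᵀ =
  [ 0.5975   0.4725   0.4825]
  [ 0.2325   0.8325   0.4400]
  [ 0.1900   0.4025   0.7300]
(I − A)⁻¹ = adj(I−A) / det(I−A) ≈
  [   1.3875     1.0972     1.1205]
  [   0.5399     1.9332     1.0218]
  [   0.4412     0.9347     1.6952]
Δx = (I − A)⁻¹ Δd with Δd having +10 in the Sector 1 component and 0 elsewhere.
So Δx_3 = L_31 · (+10), where L_31 = adj(I−A)_31 / det(I−A) = 0.1900 / 0.430625.
Δx_3 = 0.1900 × (+10) / 0.430625 = 1.90 / 0.430625 ≈ 4.412.

Δx_3 = 4.412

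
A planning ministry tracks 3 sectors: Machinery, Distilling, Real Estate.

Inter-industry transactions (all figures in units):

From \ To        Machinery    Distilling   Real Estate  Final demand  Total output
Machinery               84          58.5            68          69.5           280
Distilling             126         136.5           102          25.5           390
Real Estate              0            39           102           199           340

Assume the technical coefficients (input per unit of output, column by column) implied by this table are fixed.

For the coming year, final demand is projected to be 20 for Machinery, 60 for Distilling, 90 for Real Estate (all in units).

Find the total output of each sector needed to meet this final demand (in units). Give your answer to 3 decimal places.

x_M = 131.606, x_D = 259.896, x_R = 165.699

Technical coefficients a_ij = z_ij / X_j:
  a_MM = 84/280 = 0.30, a_DM = 126/280 = 0.45, a_RM = 0/280 = 0.00
  a_MD = 58.5/390 = 0.15, a_DD = 136.5/390 = 0.35, a_RD = 39/390 = 0.10
  a_MR = 68/340 = 0.20, a_DR = 102/340 = 0.30, a_RR = 102/340 = 0.30
I − A =
  [   0.70    -0.15    -0.20]
  [  -0.45     0.65    -0.30]
  [   0.00    -0.10     0.70]
Cofactors of I−A, C_ij = (−1)^(i+j)·(minor ij) (rows/columns in the sector order above):
  C_11 = (0.65)(0.70) − (-0.30)(-0.10) = 0.4250
  C_12 = −[(-0.45)(0.70) − (-0.30)(0.00)] = 0.3150
  C_13 = (-0.45)(-0.10) − (0.65)(0.00) = 0.0450
  C_21 = −[(-0.15)(0.70) − (-0.20)(-0.10)] = 0.1250
  C_22 = (0.70)(0.70) − (-0.20)(0.00) = 0.4900
  C_23 = −[(0.70)(-0.10) − (-0.15)(0.00)] = 0.0700
  C_31 = (-0.15)(-0.30) − (-0.20)(0.65) = 0.1750
  C_32 = −[(0.70)(-0.30) − (-0.20)(-0.45)] = 0.3000
  C_33 = (0.70)(0.65) − (-0.15)(-0.45) = 0.3875
det(I−A) = Σ_j (I−A)_1j·C_1j = (0.70)(0.4250) + (-0.15)(0.3150) + (-0.20)(0.0450) = 0.24125
adj(I−A) = Cᵀ =
  [ 0.4250   0.1250   0.1750]
  [ 0.3150   0.4900   0.3000]
  [ 0.0450   0.0700   0.3875]
(I − A)⁻¹ = adj(I−A) / det(I−A) ≈
  [   1.7617     0.5181     0.7254]
  [   1.3057     2.0311     1.2435]
  [   0.1865     0.2902     1.6062]
x = (I − A)⁻¹ d = adj(I−A)·d / det(I−A), with det(I−A) = 0.24125:
  x_M = (0.4250·20 + 0.1250·60 + 0.1750·90) / 0.24125 = 31.75 / 0.24125 ≈ 131.606
  x_D = (0.3150·20 + 0.4900·60 + 0.3000·90) / 0.24125 = 62.70 / 0.24125 ≈ 259.896
  x_R = (0.0450·20 + 0.0700·60 + 0.3875·90) / 0.24125 = 39.975 / 0.24125 ≈ 165.699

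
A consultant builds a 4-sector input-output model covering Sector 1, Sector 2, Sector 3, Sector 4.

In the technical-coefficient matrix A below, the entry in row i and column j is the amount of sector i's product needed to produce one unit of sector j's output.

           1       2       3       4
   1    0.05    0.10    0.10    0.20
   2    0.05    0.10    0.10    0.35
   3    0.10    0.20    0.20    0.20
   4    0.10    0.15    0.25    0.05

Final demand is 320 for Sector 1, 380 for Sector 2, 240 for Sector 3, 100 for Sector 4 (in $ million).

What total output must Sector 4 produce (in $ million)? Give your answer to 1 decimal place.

x_4 = 450.5

I − A =
  [   0.95    -0.10    -0.10    -0.20]
  [  -0.05     0.90    -0.10    -0.35]
  [  -0.10    -0.20     0.80    -0.20]
  [  -0.10    -0.15    -0.25     0.95]
Compute the cofactors C_ij = (−1)^(i+j)·(3×3 minor ij) of I−A; the adjugate is their transpose:
adj(I−A) = Cᵀ =
  [ 0.557500   0.127000   0.146500   0.195000]
  [ 0.083750   0.642000   0.182125   0.292500]
  [ 0.116250   0.219500   0.734625   0.260000]
  [ 0.102500   0.172500   0.237500   0.650000]
det(I−A) = Σ_j (I−A)_1j·C_1j = (0.95)(0.557500) + (-0.10)(0.083750) + (-0.10)(0.116250) + (-0.20)(0.102500) = 0.489125
(I − A)⁻¹ = adj(I−A) / det(I−A) ≈
  [   1.1398     0.2596     0.2995     0.3987]
  [   0.1712     1.3125     0.3723     0.5980]
  [   0.2377     0.4488     1.5019     0.5316]
  [   0.2096     0.3527     0.4856     1.3289]
x = (I − A)⁻¹ d = adj(I−A)·d / det(I−A), with det(I−A) = 0.489125:
  x_1 = (0.557500·320 + 0.127000·380 + 0.146500·240 + 0.195000·100) / 0.489125 = 281.32 / 0.489125 ≈ 575.1
  x_2 = (0.083750·320 + 0.642000·380 + 0.182125·240 + 0.292500·100) / 0.489125 = 343.72 / 0.489125 ≈ 702.7
  x_3 = (0.116250·320 + 0.219500·380 + 0.734625·240 + 0.260000·100) / 0.489125 = 322.92 / 0.489125 ≈ 660.2
  x_4 = (0.102500·320 + 0.172500·380 + 0.237500·240 + 0.650000·100) / 0.489125 = 220.35 / 0.489125 ≈ 450.5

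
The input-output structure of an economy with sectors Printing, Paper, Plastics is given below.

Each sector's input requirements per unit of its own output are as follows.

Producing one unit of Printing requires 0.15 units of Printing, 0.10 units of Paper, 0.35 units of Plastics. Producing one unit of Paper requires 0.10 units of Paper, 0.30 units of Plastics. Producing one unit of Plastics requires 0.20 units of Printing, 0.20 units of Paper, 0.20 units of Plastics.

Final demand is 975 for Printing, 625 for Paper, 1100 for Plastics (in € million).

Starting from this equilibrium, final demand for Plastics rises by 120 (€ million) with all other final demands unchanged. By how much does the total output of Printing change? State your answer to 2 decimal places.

I − A =
  [   0.85     0.00    -0.20]
  [  -0.10     0.90    -0.20]
  [  -0.35    -0.30     0.80]
Cofactors of I−A, C_ij = (−1)^(i+j)·(minor ij) (rows/columns in the sector order above):
  C_11 = (0.90)(0.80) − (-0.20)(-0.30) = 0.6600
  C_12 = −[(-0.10)(0.80) − (-0.20)(-0.35)] = 0.1500
  C_13 = (-0.10)(-0.30) − (0.90)(-0.35) = 0.3450
  C_21 = −[(0.00)(0.80) − (-0.20)(-0.30)] = 0.0600
  C_22 = (0.85)(0.80) − (-0.20)(-0.35) = 0.6100
  C_23 = −[(0.85)(-0.30) − (0.00)(-0.35)] = 0.2550
  C_31 = (0.00)(-0.20) − (-0.20)(0.90) = 0.1800
  C_32 = −[(0.85)(-0.20) − (-0.20)(-0.10)] = 0.1900
  C_33 = (0.85)(0.90) − (0.00)(-0.10) = 0.7650
det(I−A) = Σ_j (I−A)_1j·C_1j = (0.85)(0.6600) + (0.00)(0.1500) + (-0.20)(0.3450) = 0.4920
adj(I−A) = Cᵀ =
  [ 0.6600   0.0600   0.1800]
  [ 0.1500   0.6100   0.1900]
  [ 0.3450   0.2550   0.7650]
(I − A)⁻¹ = adj(I−A) / det(I−A) ≈
  [   1.3415     0.1220     0.3659]
  [   0.3049     1.2398     0.3862]
  [   0.7012     0.5183     1.5549]
Δx = (I − A)⁻¹ Δd with Δd having +120 in the Plastics component and 0 elsewhere.
So Δx_1 = L_13 · (+120), where L_13 = adj(I−A)_13 / det(I−A) = 0.1800 / 0.4920.
Δx_1 = 0.1800 × (+120) / 0.4920 = 21.60 / 0.4920 ≈ 43.90.

Δx_1 = 43.90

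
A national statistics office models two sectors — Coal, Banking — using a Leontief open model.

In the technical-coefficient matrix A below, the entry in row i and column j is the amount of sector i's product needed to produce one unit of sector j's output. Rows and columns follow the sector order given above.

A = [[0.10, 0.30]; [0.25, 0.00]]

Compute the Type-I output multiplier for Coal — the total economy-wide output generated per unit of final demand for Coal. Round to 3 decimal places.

I − A =
  [   0.90    -0.30]
  [  -0.25     1.00]
det(I−A) = (0.90)(1.00) − (-0.30)(-0.25) = 0.8250
adj(I−A) = [[1.00, 0.30], [0.25, 0.90]]
(I − A)⁻¹ = adj(I−A) / det(I−A) ≈
  [   1.2121     0.3636]
  [   0.3030     1.0909]
The output multiplier for sector j is the column-j sum of the Leontief inverse (I − A)⁻¹ = adj(I−A) / det(I−A).
Column 1 of adj(I−A): (1.00, 0.25); det(I−A) = 0.8250.
m_1 = (1.00 + 0.25) / 0.8250 = 1.25 / 0.8250 ≈ 1.515.

m_1 = 1.515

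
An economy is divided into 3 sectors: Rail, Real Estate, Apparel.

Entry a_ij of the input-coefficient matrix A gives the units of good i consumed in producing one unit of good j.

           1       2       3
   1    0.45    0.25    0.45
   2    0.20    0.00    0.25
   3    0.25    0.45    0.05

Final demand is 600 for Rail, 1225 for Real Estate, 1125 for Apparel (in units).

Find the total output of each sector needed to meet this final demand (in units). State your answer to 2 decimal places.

I − A =
  [   0.55    -0.25    -0.45]
  [  -0.20     1.00    -0.25]
  [  -0.25    -0.45     0.95]
Cofactors of I−A, C_ij = (−1)^(i+j)·(minor ij) (rows/columns in the sector order above):
  C_11 = (1.00)(0.95) − (-0.25)(-0.45) = 0.8375
  C_12 = −[(-0.20)(0.95) − (-0.25)(-0.25)] = 0.2525
  C_13 = (-0.20)(-0.45) − (1.00)(-0.25) = 0.3400
  C_21 = −[(-0.25)(0.95) − (-0.45)(-0.45)] = 0.4400
  C_22 = (0.55)(0.95) − (-0.45)(-0.25) = 0.4100
  C_23 = −[(0.55)(-0.45) − (-0.25)(-0.25)] = 0.3100
  C_31 = (-0.25)(-0.25) − (-0.45)(1.00) = 0.5125
  C_32 = −[(0.55)(-0.25) − (-0.45)(-0.20)] = 0.2275
  C_33 = (0.55)(1.00) − (-0.25)(-0.20) = 0.5000
det(I−A) = Σ_j (I−A)_1j·C_1j = (0.55)(0.8375) + (-0.25)(0.2525) + (-0.45)(0.3400) = 0.2445
adj(I−A) = Cᵀ =
  [ 0.8375   0.4400   0.5125]
  [ 0.2525   0.4100   0.2275]
  [ 0.3400   0.3100   0.5000]
(I − A)⁻¹ = adj(I−A) / det(I−A) ≈
  [   3.4254     1.7996     2.0961]
  [   1.0327     1.6769     0.9305]
  [   1.3906     1.2679     2.0450]
x = (I − A)⁻¹ d = adj(I−A)·d / det(I−A), with det(I−A) = 0.2445:
  x_1 = (0.8375·600 + 0.4400·1225 + 0.5125·1125) / 0.2445 = 1618.0625 / 0.2445 ≈ 6617.84
  x_2 = (0.2525·600 + 0.4100·1225 + 0.2275·1125) / 0.2445 = 909.6875 / 0.2445 ≈ 3720.60
  x_3 = (0.3400·600 + 0.3100·1225 + 0.5000·1125) / 0.2445 = 1146.25 / 0.2445 ≈ 4688.14

x_1 = 6617.84, x_2 = 3720.60, x_3 = 4688.14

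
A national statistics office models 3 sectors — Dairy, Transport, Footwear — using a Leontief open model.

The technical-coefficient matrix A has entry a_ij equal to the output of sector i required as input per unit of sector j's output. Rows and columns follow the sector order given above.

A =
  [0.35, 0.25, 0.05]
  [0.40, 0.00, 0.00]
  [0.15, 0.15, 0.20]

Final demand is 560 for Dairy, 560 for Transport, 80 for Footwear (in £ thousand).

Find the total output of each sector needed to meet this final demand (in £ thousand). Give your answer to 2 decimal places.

I − A =
  [   0.65    -0.25    -0.05]
  [  -0.40     1.00     0.00]
  [  -0.15    -0.15     0.80]
Cofactors of I−A, C_ij = (−1)^(i+j)·(minor ij) (rows/columns in the sector order above):
  C_11 = (1.00)(0.80) − (0.00)(-0.15) = 0.8000
  C_12 = −[(-0.40)(0.80) − (0.00)(-0.15)] = 0.3200
  C_13 = (-0.40)(-0.15) − (1.00)(-0.15) = 0.2100
  C_21 = −[(-0.25)(0.80) − (-0.05)(-0.15)] = 0.2075
  C_22 = (0.65)(0.80) − (-0.05)(-0.15) = 0.5125
  C_23 = −[(0.65)(-0.15) − (-0.25)(-0.15)] = 0.1350
  C_31 = (-0.25)(0.00) − (-0.05)(1.00) = 0.0500
  C_32 = −[(0.65)(0.00) − (-0.05)(-0.40)] = 0.0200
  C_33 = (0.65)(1.00) − (-0.25)(-0.40) = 0.5500
det(I−A) = Σ_j (I−A)_1j·C_1j = (0.65)(0.8000) + (-0.25)(0.3200) + (-0.05)(0.2100) = 0.4295
adj(I−A) = Cᵀ =
  [ 0.8000   0.2075   0.0500]
  [ 0.3200   0.5125   0.0200]
  [ 0.2100   0.1350   0.5500]
(I − A)⁻¹ = adj(I−A) / det(I−A) ≈
  [   1.8626     0.4831     0.1164]
  [   0.7451     1.1932     0.0466]
  [   0.4889     0.3143     1.2806]
x = (I − A)⁻¹ d = adj(I−A)·d / det(I−A), with det(I−A) = 0.4295:
  x_1 = (0.8000·560 + 0.2075·560 + 0.0500·80) / 0.4295 = 568.20 / 0.4295 ≈ 1322.93
  x_2 = (0.3200·560 + 0.5125·560 + 0.0200·80) / 0.4295 = 467.80 / 0.4295 ≈ 1089.17
  x_3 = (0.2100·560 + 0.1350·560 + 0.5500·80) / 0.4295 = 237.20 / 0.4295 ≈ 552.27

x_1 = 1322.93, x_2 = 1089.17, x_3 = 552.27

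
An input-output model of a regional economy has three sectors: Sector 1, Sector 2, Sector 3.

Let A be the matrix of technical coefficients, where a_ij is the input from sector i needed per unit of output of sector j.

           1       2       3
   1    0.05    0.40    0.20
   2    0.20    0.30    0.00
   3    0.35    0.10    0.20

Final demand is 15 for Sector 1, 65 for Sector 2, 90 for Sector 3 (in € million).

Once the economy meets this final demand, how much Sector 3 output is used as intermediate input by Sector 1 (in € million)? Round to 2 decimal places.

z_31 = 36.35

I − A =
  [   0.95    -0.40    -0.20]
  [  -0.20     0.70     0.00]
  [  -0.35    -0.10     0.80]
Cofactors of I−A, C_ij = (−1)^(i+j)·(minor ij) (rows/columns in the sector order above):
  C_11 = (0.70)(0.80) − (0.00)(-0.10) = 0.5600
  C_12 = −[(-0.20)(0.80) − (0.00)(-0.35)] = 0.1600
  C_13 = (-0.20)(-0.10) − (0.70)(-0.35) = 0.2650
  C_21 = −[(-0.40)(0.80) − (-0.20)(-0.10)] = 0.3400
  C_22 = (0.95)(0.80) − (-0.20)(-0.35) = 0.6900
  C_23 = −[(0.95)(-0.10) − (-0.40)(-0.35)] = 0.2350
  C_31 = (-0.40)(0.00) − (-0.20)(0.70) = 0.1400
  C_32 = −[(0.95)(0.00) − (-0.20)(-0.20)] = 0.0400
  C_33 = (0.95)(0.70) − (-0.40)(-0.20) = 0.5850
det(I−A) = Σ_j (I−A)_1j·C_1j = (0.95)(0.5600) + (-0.40)(0.1600) + (-0.20)(0.2650) = 0.4150
adj(I−A) = Cᵀ =
  [ 0.5600   0.3400   0.1400]
  [ 0.1600   0.6900   0.0400]
  [ 0.2650   0.2350   0.5850]
(I − A)⁻¹ = adj(I−A) / det(I−A) ≈
  [   1.3494     0.8193     0.3373]
  [   0.3855     1.6627     0.0964]
  [   0.6386     0.5663     1.4096]
First solve x = (I − A)⁻¹ d = adj(I−A)·d / det(I−A); in particular x_1 = (0.5600·15 + 0.3400·65 + 0.1400·90) / 0.4150 = 43.10 / 0.4150 ≈ 103.8554.
Intermediate flow from 3 to 1: z_31 = a_31 · x_1 = 0.35 × 43.10 / 0.4150 = 15.085 / 0.4150 ≈ 36.35.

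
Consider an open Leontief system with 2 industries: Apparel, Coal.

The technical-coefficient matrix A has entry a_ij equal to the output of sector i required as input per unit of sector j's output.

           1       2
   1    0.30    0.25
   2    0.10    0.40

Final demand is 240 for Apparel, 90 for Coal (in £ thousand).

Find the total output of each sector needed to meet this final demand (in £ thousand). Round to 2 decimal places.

x_1 = 421.52, x_2 = 220.25

I − A =
  [   0.70    -0.25]
  [  -0.10     0.60]
det(I−A) = (0.70)(0.60) − (-0.25)(-0.10) = 0.3950
adj(I−A) = [[0.60, 0.25], [0.10, 0.70]]
(I − A)⁻¹ = adj(I−A) / det(I−A) ≈
  [   1.5190     0.6329]
  [   0.2532     1.7722]
x = (I − A)⁻¹ d = adj(I−A)·d / det(I−A), with det(I−A) = 0.3950:
  x_1 = (0.60·240 + 0.25·90) / 0.3950 = 166.50 / 0.3950 ≈ 421.52
  x_2 = (0.10·240 + 0.70·90) / 0.3950 = 87.00 / 0.3950 ≈ 220.25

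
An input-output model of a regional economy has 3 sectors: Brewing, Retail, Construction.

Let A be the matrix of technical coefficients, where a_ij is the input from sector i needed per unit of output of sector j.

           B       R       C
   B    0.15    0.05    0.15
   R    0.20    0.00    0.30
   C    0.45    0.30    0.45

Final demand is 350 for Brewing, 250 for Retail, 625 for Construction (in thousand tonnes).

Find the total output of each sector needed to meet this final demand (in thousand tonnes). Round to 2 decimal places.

x_B = 933.83, x_R = 1203.89, x_C = 2557.07

I − A =
  [   0.85    -0.05    -0.15]
  [  -0.20     1.00    -0.30]
  [  -0.45    -0.30     0.55]
Cofactors of I−A, C_ij = (−1)^(i+j)·(minor ij) (rows/columns in the sector order above):
  C_11 = (1.00)(0.55) − (-0.30)(-0.30) = 0.4600
  C_12 = −[(-0.20)(0.55) − (-0.30)(-0.45)] = 0.2450
  C_13 = (-0.20)(-0.30) − (1.00)(-0.45) = 0.5100
  C_21 = −[(-0.05)(0.55) − (-0.15)(-0.30)] = 0.0725
  C_22 = (0.85)(0.55) − (-0.15)(-0.45) = 0.4000
  C_23 = −[(0.85)(-0.30) − (-0.05)(-0.45)] = 0.2775
  C_31 = (-0.05)(-0.30) − (-0.15)(1.00) = 0.1650
  C_32 = −[(0.85)(-0.30) − (-0.15)(-0.20)] = 0.2850
  C_33 = (0.85)(1.00) − (-0.05)(-0.20) = 0.8400
det(I−A) = Σ_j (I−A)_1j·C_1j = (0.85)(0.4600) + (-0.05)(0.2450) + (-0.15)(0.5100) = 0.30225
adj(I−A) = Cᵀ =
  [ 0.4600   0.0725   0.1650]
  [ 0.2450   0.4000   0.2850]
  [ 0.5100   0.2775   0.8400]
(I − A)⁻¹ = adj(I−A) / det(I−A) ≈
  [   1.5219     0.2399     0.5459]
  [   0.8106     1.3234     0.9429]
  [   1.6873     0.9181     2.7792]
x = (I − A)⁻¹ d = adj(I−A)·d / det(I−A), with det(I−A) = 0.30225:
  x_B = (0.4600·350 + 0.0725·250 + 0.1650·625) / 0.30225 = 282.25 / 0.30225 ≈ 933.83
  x_R = (0.2450·350 + 0.4000·250 + 0.2850·625) / 0.30225 = 363.875 / 0.30225 ≈ 1203.89
  x_C = (0.5100·350 + 0.2775·250 + 0.8400·625) / 0.30225 = 772.875 / 0.30225 ≈ 2557.07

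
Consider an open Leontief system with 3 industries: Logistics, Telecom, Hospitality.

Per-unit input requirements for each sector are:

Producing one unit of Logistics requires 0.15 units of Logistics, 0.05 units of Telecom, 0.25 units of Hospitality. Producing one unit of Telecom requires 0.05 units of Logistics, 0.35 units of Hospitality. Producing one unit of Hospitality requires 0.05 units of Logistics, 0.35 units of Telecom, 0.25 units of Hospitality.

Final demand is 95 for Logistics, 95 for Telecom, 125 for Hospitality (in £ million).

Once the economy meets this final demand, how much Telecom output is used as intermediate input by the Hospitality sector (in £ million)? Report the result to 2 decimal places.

z_23 = 109.55

I − A =
  [   0.85    -0.05    -0.05]
  [  -0.05     1.00    -0.35]
  [  -0.25    -0.35     0.75]
Cofactors of I−A, C_ij = (−1)^(i+j)·(minor ij) (rows/columns in the sector order above):
  C_11 = (1.00)(0.75) − (-0.35)(-0.35) = 0.6275
  C_12 = −[(-0.05)(0.75) − (-0.35)(-0.25)] = 0.1250
  C_13 = (-0.05)(-0.35) − (1.00)(-0.25) = 0.2675
  C_21 = −[(-0.05)(0.75) − (-0.05)(-0.35)] = 0.0550
  C_22 = (0.85)(0.75) − (-0.05)(-0.25) = 0.6250
  C_23 = −[(0.85)(-0.35) − (-0.05)(-0.25)] = 0.3100
  C_31 = (-0.05)(-0.35) − (-0.05)(1.00) = 0.0675
  C_32 = −[(0.85)(-0.35) − (-0.05)(-0.05)] = 0.3000
  C_33 = (0.85)(1.00) − (-0.05)(-0.05) = 0.8475
det(I−A) = Σ_j (I−A)_1j·C_1j = (0.85)(0.6275) + (-0.05)(0.1250) + (-0.05)(0.2675) = 0.51375
adj(I−A) = Cᵀ =
  [ 0.6275   0.0550   0.0675]
  [ 0.1250   0.6250   0.3000]
  [ 0.2675   0.3100   0.8475]
(I − A)⁻¹ = adj(I−A) / det(I−A) ≈
  [   1.2214     0.1071     0.1314]
  [   0.2433     1.2165     0.5839]
  [   0.5207     0.6034     1.6496]
First solve x = (I − A)⁻¹ d = adj(I−A)·d / det(I−A); in particular x_3 = (0.2675·95 + 0.3100·95 + 0.8475·125) / 0.51375 = 160.80 / 0.51375 ≈ 312.9927.
Intermediate flow from 2 to 3: z_23 = a_23 · x_3 = 0.35 × 160.80 / 0.51375 = 56.28 / 0.51375 ≈ 109.55.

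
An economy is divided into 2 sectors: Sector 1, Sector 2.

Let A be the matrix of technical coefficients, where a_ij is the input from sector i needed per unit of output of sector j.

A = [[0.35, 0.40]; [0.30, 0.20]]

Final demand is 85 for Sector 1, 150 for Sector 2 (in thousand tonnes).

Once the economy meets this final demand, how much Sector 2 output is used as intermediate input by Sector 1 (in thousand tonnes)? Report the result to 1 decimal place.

z_21 = 96.0

I − A =
  [   0.65    -0.40]
  [  -0.30     0.80]
det(I−A) = (0.65)(0.80) − (-0.40)(-0.30) = 0.4000
adj(I−A) = [[0.80, 0.40], [0.30, 0.65]]
(I − A)⁻¹ = adj(I−A) / det(I−A) ≈
  [   2.0000     1.0000]
  [   0.7500     1.6250]
First solve x = (I − A)⁻¹ d = adj(I−A)·d / det(I−A); in particular x_1 = (0.80·85 + 0.40·150) / 0.4000 = 128.00 / 0.4000 = 320.000.
Intermediate flow from 2 to 1: z_21 = a_21 · x_1 = 0.30 × 128.00 / 0.4000 = 38.40 / 0.4000 = 96.0.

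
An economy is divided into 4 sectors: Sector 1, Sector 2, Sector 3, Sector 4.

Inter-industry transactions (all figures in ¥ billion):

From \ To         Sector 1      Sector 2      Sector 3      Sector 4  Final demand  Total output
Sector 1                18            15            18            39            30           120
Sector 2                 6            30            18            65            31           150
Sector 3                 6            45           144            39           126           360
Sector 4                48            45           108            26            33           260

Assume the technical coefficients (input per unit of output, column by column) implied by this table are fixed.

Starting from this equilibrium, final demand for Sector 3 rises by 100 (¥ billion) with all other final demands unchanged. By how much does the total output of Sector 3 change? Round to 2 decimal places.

Technical coefficients a_ij = z_ij / X_j:
  a_11 = 18/120 = 0.15, a_21 = 6/120 = 0.05, a_31 = 6/120 = 0.05, a_41 = 48/120 = 0.40
  a_12 = 15/150 = 0.10, a_22 = 30/150 = 0.20, a_32 = 45/150 = 0.30, a_42 = 45/150 = 0.30
  a_13 = 18/360 = 0.05, a_23 = 18/360 = 0.05, a_33 = 144/360 = 0.40, a_43 = 108/360 = 0.30
  a_14 = 39/260 = 0.15, a_24 = 65/260 = 0.25, a_34 = 39/260 = 0.15, a_44 = 26/260 = 0.10
I − A =
  [   0.85    -0.10    -0.05    -0.15]
  [  -0.05     0.80    -0.05    -0.25]
  [  -0.05    -0.30     0.60    -0.15]
  [  -0.40    -0.30    -0.30     0.90]
Compute the cofactors C_ij = (−1)^(i+j)·(3×3 minor ij) of I−A; the adjugate is their transpose:
adj(I−A) = Cᵀ =
  [ 0.31275   0.10575   0.08250   0.09525]
  [ 0.09375   0.37725   0.10850   0.13850]
  [ 0.12600   0.26250   0.48350   0.17450]
  [ 0.21225   0.26025   0.23400   0.38925]
det(I−A) = Σ_j (I−A)_1j·C_1j = (0.85)(0.31275) + (-0.10)(0.09375) + (-0.05)(0.12600) + (-0.15)(0.21225) = 0.218325
(I − A)⁻¹ = adj(I−A) / det(I−A) ≈
  [   1.4325     0.4844     0.3779     0.4363]
  [   0.4294     1.7279     0.4970     0.6344]
  [   0.5771     1.2023     2.2146     0.7993]
  [   0.9722     1.1920     1.0718     1.7829]
Δx = (I − A)⁻¹ Δd with Δd having +100 in the Sector 3 component and 0 elsewhere.
So Δx_3 = L_33 · (+100), where L_33 = adj(I−A)_33 / det(I−A) = 0.48350 / 0.218325.
Δx_3 = 0.48350 × (+100) / 0.218325 = 48.35 / 0.218325 ≈ 221.46.

Δx_3 = 221.46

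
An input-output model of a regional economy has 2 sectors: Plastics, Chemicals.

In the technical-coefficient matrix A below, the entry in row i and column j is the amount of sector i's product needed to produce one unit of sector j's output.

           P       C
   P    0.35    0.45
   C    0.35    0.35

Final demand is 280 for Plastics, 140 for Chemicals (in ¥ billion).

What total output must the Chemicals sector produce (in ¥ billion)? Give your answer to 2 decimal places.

I − A =
  [   0.65    -0.45]
  [  -0.35     0.65]
det(I−A) = (0.65)(0.65) − (-0.45)(-0.35) = 0.2650
adj(I−A) = [[0.65, 0.45], [0.35, 0.65]]
(I − A)⁻¹ = adj(I−A) / det(I−A) ≈
  [   2.4528     1.6981]
  [   1.3208     2.4528]
x = (I − A)⁻¹ d = adj(I−A)·d / det(I−A), with det(I−A) = 0.2650:
  x_P = (0.65·280 + 0.45·140) / 0.2650 = 245.00 / 0.2650 ≈ 924.53
  x_C = (0.35·280 + 0.65·140) / 0.2650 = 189.00 / 0.2650 ≈ 713.21

x_C = 713.21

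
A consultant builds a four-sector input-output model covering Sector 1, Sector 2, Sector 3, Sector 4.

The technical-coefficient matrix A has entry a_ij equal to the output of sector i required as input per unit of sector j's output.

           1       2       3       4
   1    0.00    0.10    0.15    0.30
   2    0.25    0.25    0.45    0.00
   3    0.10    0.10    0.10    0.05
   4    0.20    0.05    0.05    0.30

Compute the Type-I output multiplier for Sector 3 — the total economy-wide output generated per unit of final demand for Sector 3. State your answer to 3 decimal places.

I − A =
  [   1.00    -0.10    -0.15    -0.30]
  [  -0.25     0.75    -0.45     0.00]
  [  -0.10    -0.10     0.90    -0.05]
  [  -0.20    -0.05    -0.05     0.70]
Compute the cofactors C_ij = (−1)^(i+j)·(3×3 minor ij) of I−A; the adjugate is their transpose:
adj(I−A) = Cᵀ =
  [ 0.438000   0.088625   0.128250   0.196875]
  [ 0.192875   0.560000   0.318000   0.105375]
  [ 0.078125   0.076000   0.458750   0.066250]
  [ 0.144500   0.070750   0.092125   0.588000]
det(I−A) = Σ_j (I−A)_1j·C_1j = (1.00)(0.438000) + (-0.10)(0.192875) + (-0.15)(0.078125) + (-0.30)(0.144500) = 0.36364375
(I − A)⁻¹ = adj(I−A) / det(I−A) ≈
  [   1.2045     0.2437     0.3527     0.5414]
  [   0.5304     1.5400     0.8745     0.2898]
  [   0.2148     0.2090     1.2615     0.1822]
  [   0.3974     0.1946     0.2533     1.6170]
The output multiplier for sector j is the column-j sum of the Leontief inverse (I − A)⁻¹ = adj(I−A) / det(I−A).
Column 3 of adj(I−A): (0.128250, 0.318000, 0.458750, 0.092125); det(I−A) = 0.36364375.
m_3 = (0.128250 + 0.318000 + 0.458750 + 0.092125) / 0.36364375 = 0.997125 / 0.36364375 ≈ 2.742.

m_3 = 2.742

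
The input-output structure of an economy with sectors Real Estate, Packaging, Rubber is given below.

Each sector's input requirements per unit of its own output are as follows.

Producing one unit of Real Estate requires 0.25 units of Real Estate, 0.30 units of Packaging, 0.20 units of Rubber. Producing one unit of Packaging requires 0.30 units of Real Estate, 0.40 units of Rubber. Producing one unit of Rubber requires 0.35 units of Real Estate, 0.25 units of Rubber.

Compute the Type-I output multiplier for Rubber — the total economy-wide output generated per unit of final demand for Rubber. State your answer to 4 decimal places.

m_3 = 2.9112

I − A =
  [   0.75    -0.30    -0.35]
  [  -0.30     1.00     0.00]
  [  -0.20    -0.40     0.75]
Cofactors of I−A, C_ij = (−1)^(i+j)·(minor ij) (rows/columns in the sector order above):
  C_11 = (1.00)(0.75) − (0.00)(-0.40) = 0.7500
  C_12 = −[(-0.30)(0.75) − (0.00)(-0.20)] = 0.2250
  C_13 = (-0.30)(-0.40) − (1.00)(-0.20) = 0.3200
  C_21 = −[(-0.30)(0.75) − (-0.35)(-0.40)] = 0.3650
  C_22 = (0.75)(0.75) − (-0.35)(-0.20) = 0.4925
  C_23 = −[(0.75)(-0.40) − (-0.30)(-0.20)] = 0.3600
  C_31 = (-0.30)(0.00) − (-0.35)(1.00) = 0.3500
  C_32 = −[(0.75)(0.00) − (-0.35)(-0.30)] = 0.1050
  C_33 = (0.75)(1.00) − (-0.30)(-0.30) = 0.6600
det(I−A) = Σ_j (I−A)_1j·C_1j = (0.75)(0.7500) + (-0.30)(0.2250) + (-0.35)(0.3200) = 0.3830
adj(I−A) = Cᵀ =
  [ 0.7500   0.3650   0.3500]
  [ 0.2250   0.4925   0.1050]
  [ 0.3200   0.3600   0.6600]
(I − A)⁻¹ = adj(I−A) / det(I−A) ≈
  [   1.95822     0.95300     0.91384]
  [   0.58747     1.28590     0.27415]
  [   0.83551     0.93995     1.72324]
The output multiplier for sector j is the column-j sum of the Leontief inverse (I − A)⁻¹ = adj(I−A) / det(I−A).
Column 3 of adj(I−A): (0.3500, 0.1050, 0.6600); det(I−A) = 0.3830.
m_3 = (0.3500 + 0.1050 + 0.6600) / 0.3830 = 1.115 / 0.3830 ≈ 2.9112.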